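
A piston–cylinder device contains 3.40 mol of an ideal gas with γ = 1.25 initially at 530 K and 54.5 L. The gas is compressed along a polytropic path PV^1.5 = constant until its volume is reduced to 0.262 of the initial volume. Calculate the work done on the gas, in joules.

P₁ = nRT₁/V₁ = 3.40×8.314×530/54.5 = 275 kPa.
Polytropic n=1.5: T₂ = T₁(V₁/V₂)^(n−1) = 530×(3.82)^0.50 = 1040 K; P₂ = P₁(V₁/V₂)^n = 2050 kPa.
W = (P₁V₁−P₂V₂)/(n−1) = (275×54.5−2050×14.3)/0.50 = -28600 J.
Work done on the gas = −W_by = 28600 J.

28600 J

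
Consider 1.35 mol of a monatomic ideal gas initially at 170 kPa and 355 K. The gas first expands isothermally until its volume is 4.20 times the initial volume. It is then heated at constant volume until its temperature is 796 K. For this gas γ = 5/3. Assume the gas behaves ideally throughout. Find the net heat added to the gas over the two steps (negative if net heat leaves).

13100 J

V₁ = nRT₁/P₁ = 1.35×8.314×355/170 = 23.4 L.
Step 1 — Isothermal: T stays 355 K; PV = const ⇒ V₂ = 98.4 L, P₂ = 40.5 kPa.
ΔU = 0 (ideal gas, T constant).
W = nRT ln(V₂/V₁) = 1.35×8.314×355×ln(4.20) = 5720 J.
Q = ΔU + W = 5720 J.
State after step 1: P = 40.5 kPa, V = 98.4 L, T = 355 K.
Step 2 — Isochoric: V stays 98.4 L; P/T = const ⇒ T₂ = 796 K, P₂ = 90.8 kPa.
W = 0 (no volume change).
ΔU = nCvΔT = 1.35×12.5×(796−355) = 7420 J.
Q = ΔU = 7420 J.
Net over both steps: W = 5720 J, Q = 13100 J, ΔU = 7420 J.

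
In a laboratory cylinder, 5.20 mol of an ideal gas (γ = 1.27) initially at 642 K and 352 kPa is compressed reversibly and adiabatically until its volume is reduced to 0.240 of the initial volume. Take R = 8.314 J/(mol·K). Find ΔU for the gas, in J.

48300 J

V₁ = nRT₁/P₁ = 5.20×8.314×642/352 = 78.9 L.
Adiabatic: TV^(γ−1) = const ⇒ T₂ = 642×(4.17)^0.270 = 944 K; PV^γ = const ⇒ P₂ = 2160 kPa.
For an ideal gas ΔU = nCvΔT with Cv = R/(γ−1) = 30.8 J/(mol·K).
ΔU = 5.20×30.8×(944−642) = 48300 J.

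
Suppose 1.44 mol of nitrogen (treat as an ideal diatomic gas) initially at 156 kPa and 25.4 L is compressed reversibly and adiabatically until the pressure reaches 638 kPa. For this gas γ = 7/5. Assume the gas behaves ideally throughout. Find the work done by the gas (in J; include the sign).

-4910 J

T₁ = P₁V₁/(nR) = 156×25.4/(1.44×8.314) = 331 K.
Adiabatic: T₂/T₁ = (P₂/P₁)^((γ−1)/γ) ⇒ T₂ = 331×(4.09)^0.286 = 495 K; V₂ = 9.29 L.
ΔU = nCvΔT = 1.44×20.8×(495−331) = 4910 J.
Q = 0 for an adiabatic process, so W = −ΔU = -4910 J.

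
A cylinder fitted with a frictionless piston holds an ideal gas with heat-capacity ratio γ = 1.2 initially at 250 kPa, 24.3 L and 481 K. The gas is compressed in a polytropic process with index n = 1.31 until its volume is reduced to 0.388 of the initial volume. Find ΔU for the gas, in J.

10400 J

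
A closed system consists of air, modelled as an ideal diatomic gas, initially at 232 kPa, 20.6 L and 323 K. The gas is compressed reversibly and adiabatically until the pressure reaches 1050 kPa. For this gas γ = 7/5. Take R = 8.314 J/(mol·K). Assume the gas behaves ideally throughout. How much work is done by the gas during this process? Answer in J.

n = P₁V₁/(RT₁) = 232×20.6/(8.314×323) = 1.78 mol.
Adiabatic: T₂/T₁ = (P₂/P₁)^((γ−1)/γ) ⇒ T₂ = 323×(4.53)^0.286 = 497 K; V₂ = 7.01 L.
ΔU = nCvΔT = 1.78×20.8×(497−323) = 6440 J.
Q = 0 for an adiabatic process, so W = −ΔU = -6440 J.

-6440 J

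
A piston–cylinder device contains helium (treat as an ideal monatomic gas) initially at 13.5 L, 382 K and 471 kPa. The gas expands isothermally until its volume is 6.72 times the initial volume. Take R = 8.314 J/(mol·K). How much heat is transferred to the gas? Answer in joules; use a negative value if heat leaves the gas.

n = P₁V₁/(RT₁) = 471×13.5/(8.314×382) = 2.00 mol.
Isothermal: T stays 382 K; PV = const ⇒ V₂ = 90.7 L, P₂ = 70.1 kPa.
ΔU = 0 (ideal gas, T constant).
W = nRT ln(V₂/V₁) = 2.00×8.314×382×ln(6.72) = 12100 J.
Q = ΔU + W = 12100 J.

12100 J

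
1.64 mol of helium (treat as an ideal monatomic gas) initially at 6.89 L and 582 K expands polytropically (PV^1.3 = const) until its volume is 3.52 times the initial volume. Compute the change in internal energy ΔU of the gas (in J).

-3740 J

P₁ = nRT₁/V₁ = 1.64×8.314×582/6.89 = 1150 kPa.
Polytropic n=1.3: T₂ = T₁(V₁/V₂)^(n−1) = 582×(0.284)^0.30 = 399 K; P₂ = P₁(V₁/V₂)^n = 224 kPa.
For an ideal gas ΔU = nCvΔT with Cv = (3/2)R = 12.5 J/(mol·K).
ΔU = 1.64×12.5×(399−582) = -3740 J.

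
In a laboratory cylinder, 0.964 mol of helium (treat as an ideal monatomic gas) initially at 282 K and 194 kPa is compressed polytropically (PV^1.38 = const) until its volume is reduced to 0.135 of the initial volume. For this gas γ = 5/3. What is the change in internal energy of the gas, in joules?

V₁ = nRT₁/P₁ = 0.964×8.314×282/194 = 11.7 L.
Polytropic n=1.38: T₂ = T₁(V₁/V₂)^(n−1) = 282×(7.41)^0.38 = 604 K; P₂ = P₁(V₁/V₂)^n = 3080 kPa.
For an ideal gas ΔU = nCvΔT with Cv = (3/2)R = 12.5 J/(mol·K).
ΔU = 0.964×12.5×(604−282) = 3870 J.

3870 J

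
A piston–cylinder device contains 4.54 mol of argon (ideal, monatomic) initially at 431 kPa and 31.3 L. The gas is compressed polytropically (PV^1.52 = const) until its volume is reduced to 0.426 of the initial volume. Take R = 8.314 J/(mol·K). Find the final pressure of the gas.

1580 kPa

T₁ = P₁V₁/(nR) = 431×31.3/(4.54×8.314) = 357 K.
Polytropic n=1.52: T₂ = T₁(V₁/V₂)^(n−1) = 357×(2.35)^0.52 = 557 K; P₂ = P₁(V₁/V₂)^n = 1580 kPa.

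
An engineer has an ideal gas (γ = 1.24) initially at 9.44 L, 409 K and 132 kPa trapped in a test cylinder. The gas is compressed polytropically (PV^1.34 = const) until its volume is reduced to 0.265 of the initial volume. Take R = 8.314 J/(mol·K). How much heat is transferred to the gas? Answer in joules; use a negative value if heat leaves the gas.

872 J

n = P₁V₁/(RT₁) = 132×9.44/(8.314×409) = 0.366 mol.
Polytropic n=1.34: T₂ = T₁(V₁/V₂)^(n−1) = 409×(3.77)^0.34 = 642 K; P₂ = P₁(V₁/V₂)^n = 782 kPa.
W = (P₁V₁−P₂V₂)/(n−1) = (132×9.44−782×2.50)/0.34 = -2090 J.
ΔU = nCvΔT = 0.366×34.6×(642−409) = 2960 J.
Q = ΔU + W = 872 J.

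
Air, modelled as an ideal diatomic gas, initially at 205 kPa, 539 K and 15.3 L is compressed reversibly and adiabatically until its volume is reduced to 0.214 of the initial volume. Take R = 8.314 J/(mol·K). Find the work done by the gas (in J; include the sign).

-6690 J

n = P₁V₁/(RT₁) = 205×15.3/(8.314×539) = 0.700 mol.
Adiabatic: TV^(γ−1) = const ⇒ T₂ = 539×(4.67)^0.400 = 999 K; PV^γ = const ⇒ P₂ = 1770 kPa.
ΔU = nCvΔT = 0.700×20.8×(999−539) = 6690 J.
Q = 0 for an adiabatic process, so W = −ΔU = -6690 J.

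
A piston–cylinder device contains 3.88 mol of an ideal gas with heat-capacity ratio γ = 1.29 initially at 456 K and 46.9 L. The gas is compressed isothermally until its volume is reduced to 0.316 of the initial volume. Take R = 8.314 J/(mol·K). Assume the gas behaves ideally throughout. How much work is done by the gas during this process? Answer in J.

P₁ = nRT₁/V₁ = 3.88×8.314×456/46.9 = 314 kPa.
Isothermal: T stays 456 K; PV = const ⇒ V₂ = 14.8 L, P₂ = 993 kPa.
W = nRT ln(V₂/V₁) = 3.88×8.314×456×ln(0.316) = -16900 J.

-16900 J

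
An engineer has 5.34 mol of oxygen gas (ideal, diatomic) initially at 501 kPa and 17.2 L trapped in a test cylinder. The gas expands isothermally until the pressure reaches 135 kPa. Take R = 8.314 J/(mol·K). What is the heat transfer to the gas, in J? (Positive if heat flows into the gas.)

11300 J

T₁ = P₁V₁/(nR) = 501×17.2/(5.34×8.314) = 194 K.
Isothermal: T stays 194 K; PV = const ⇒ V₂ = 63.8 L, P₂ = 135 kPa.
ΔU = 0 (ideal gas, T constant).
W = nRT ln(V₂/V₁) = 5.34×8.314×194×ln(3.71) = 11300 J.
Q = ΔU + W = 11300 J.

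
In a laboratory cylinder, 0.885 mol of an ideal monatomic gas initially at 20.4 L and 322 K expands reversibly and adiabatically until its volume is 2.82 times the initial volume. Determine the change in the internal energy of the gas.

-1770 J

P₁ = nRT₁/V₁ = 0.885×8.314×322/20.4 = 116 kPa.
Adiabatic: TV^(γ−1) = const ⇒ T₂ = 322×(0.355)^0.667 = 161 K; PV^γ = const ⇒ P₂ = 20.6 kPa.
For an ideal gas ΔU = nCvΔT with Cv = (3/2)R = 12.5 J/(mol·K).
ΔU = 0.885×12.5×(161−322) = -1770 J.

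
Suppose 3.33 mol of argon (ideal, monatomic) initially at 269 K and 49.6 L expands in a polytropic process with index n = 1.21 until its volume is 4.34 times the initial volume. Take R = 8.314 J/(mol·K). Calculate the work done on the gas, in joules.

P₁ = nRT₁/V₁ = 3.33×8.314×269/49.6 = 150 kPa.
Polytropic n=1.21: T₂ = T₁(V₁/V₂)^(n−1) = 269×(0.230)^0.21 = 198 K; P₂ = P₁(V₁/V₂)^n = 25.4 kPa.
W = (P₁V₁−P₂V₂)/(n−1) = (150×49.6−25.4×215)/0.21 = 9410 J.
Work done on the gas = −W_by = -9410 J.

-9410 J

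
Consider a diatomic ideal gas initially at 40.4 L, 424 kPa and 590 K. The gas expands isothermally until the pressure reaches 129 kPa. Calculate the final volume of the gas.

133 L

Isothermal: T stays 590 K; PV = const ⇒ V₂ = 133 L, P₂ = 129 kPa.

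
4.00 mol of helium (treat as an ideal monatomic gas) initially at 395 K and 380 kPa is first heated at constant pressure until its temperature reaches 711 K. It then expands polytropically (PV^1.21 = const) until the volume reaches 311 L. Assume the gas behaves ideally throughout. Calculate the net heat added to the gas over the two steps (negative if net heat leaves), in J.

48400 J

V₁ = nRT₁/P₁ = 4.00×8.314×395/380 = 34.6 L.
Step 1 — Isobaric: P stays 380 kPa; V/T = const ⇒ T₂ = 711 K, V₂ = 62.2 L.
W = PΔV = 380×(62.2−34.6) kPa·L = 10500 J.
ΔU = nCvΔT = 4.00×12.5×(711−395) = 15800 J.
Q = ΔU + W = nCpΔT = 26300 J.
State after step 1: P = 380 kPa, V = 62.2 L, T = 711 K.
Step 2 — Polytropic n=1.21: T₂ = T₁(V₁/V₂)^(n−1) = 711×(0.200)^0.21 = 507 K; P₂ = P₁(V₁/V₂)^n = 54.2 kPa.
W = (P₁V₁−P₂V₂)/(n−1) = (380×62.2−54.2×311)/0.21 = 32300 J.
ΔU = nCvΔT = 4.00×12.5×(507−711) = -10200 J.
Q = ΔU + W = 22100 J.
Net over both steps: W = 42800 J, Q = 48400 J, ΔU = 5590 J.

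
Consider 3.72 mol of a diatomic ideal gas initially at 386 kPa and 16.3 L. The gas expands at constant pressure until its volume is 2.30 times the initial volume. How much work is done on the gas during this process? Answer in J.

-8180 J

T₁ = P₁V₁/(nR) = 386×16.3/(3.72×8.314) = 203 K.
Isobaric: P stays 386 kPa; V/T = const ⇒ T₂ = 468 K, V₂ = 37.5 L.
W = PΔV = 386×(37.5−16.3) kPa·L = 8180 J.
Work done on the gas = −W_by = -8180 J.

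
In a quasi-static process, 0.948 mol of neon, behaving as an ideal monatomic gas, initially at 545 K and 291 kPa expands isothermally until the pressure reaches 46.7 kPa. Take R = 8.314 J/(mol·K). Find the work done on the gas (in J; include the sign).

-7860 J

V₁ = nRT₁/P₁ = 0.948×8.314×545/291 = 14.8 L.
Isothermal: T stays 545 K; PV = const ⇒ V₂ = 92.0 L, P₂ = 46.7 kPa.
W = nRT ln(V₂/V₁) = 0.948×8.314×545×ln(6.23) = 7860 J.
Work done on the gas = −W_by = -7860 J.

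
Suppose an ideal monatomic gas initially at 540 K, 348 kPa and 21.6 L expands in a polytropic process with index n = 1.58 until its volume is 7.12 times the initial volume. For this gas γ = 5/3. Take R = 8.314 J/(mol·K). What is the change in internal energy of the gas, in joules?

n = P₁V₁/(RT₁) = 348×21.6/(8.314×540) = 1.67 mol.
Polytropic n=1.58: T₂ = T₁(V₁/V₂)^(n−1) = 540×(0.140)^0.58 = 173 K; P₂ = P₁(V₁/V₂)^n = 15.7 kPa.
For an ideal gas ΔU = nCvΔT with Cv = (3/2)R = 12.5 J/(mol·K).
ΔU = 1.67×12.5×(173−540) = -7660 J.

-7660 J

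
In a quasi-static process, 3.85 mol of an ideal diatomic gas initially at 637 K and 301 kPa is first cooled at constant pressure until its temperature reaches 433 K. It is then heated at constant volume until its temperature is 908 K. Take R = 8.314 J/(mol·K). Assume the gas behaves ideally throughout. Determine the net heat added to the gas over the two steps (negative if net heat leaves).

15200 J

V₁ = nRT₁/P₁ = 3.85×8.314×637/301 = 67.7 L.
Step 1 — Isobaric: P stays 301 kPa; V/T = const ⇒ T₂ = 433 K, V₂ = 46.0 L.
W = PΔV = 301×(46.0−67.7) kPa·L = -6530 J.
ΔU = nCvΔT = 3.85×20.8×(433−637) = -16300 J.
Q = ΔU + W = nCpΔT = -22900 J.
State after step 1: P = 301 kPa, V = 46.0 L, T = 433 K.
Step 2 — Isochoric: V stays 46.0 L; P/T = const ⇒ T₂ = 908 K, P₂ = 631 kPa.
W = 0 (no volume change).
ΔU = nCvΔT = 3.85×20.8×(908−433) = 38000 J.
Q = ΔU = 38000 J.
Net over both steps: W = -6530 J, Q = 15200 J, ΔU = 21700 J.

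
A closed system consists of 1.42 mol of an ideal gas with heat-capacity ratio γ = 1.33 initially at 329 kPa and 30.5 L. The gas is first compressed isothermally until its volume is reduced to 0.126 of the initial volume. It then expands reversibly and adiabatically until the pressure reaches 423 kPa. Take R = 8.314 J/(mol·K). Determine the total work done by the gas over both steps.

T₁ = P₁V₁/(nR) = 329×30.5/(1.42×8.314) = 850 K.
Step 1 — Isothermal: T stays 850 K; PV = const ⇒ V₂ = 3.84 L, P₂ = 2610 kPa.
ΔU = 0 (ideal gas, T constant).
W = nRT ln(V₂/V₁) = 1.42×8.314×850×ln(0.126) = -20800 J.
Q = ΔU + W = -20800 J.
State after step 1: P = 2610 kPa, V = 3.84 L, T = 850 K.
Step 2 — Adiabatic: T₂/T₁ = (P₂/P₁)^((γ−1)/γ) ⇒ T₂ = 850×(0.162)^0.248 = 541 K; V₂ = 15.1 L.
ΔU = nCvΔT = 1.42×25.2×(541−850) = -11100 J.
Q = 0 for an adiabatic process, so W = −ΔU = 11100 J.
Net over both steps: W = -9740 J, Q = -20800 J, ΔU = -11100 J.

-9740 J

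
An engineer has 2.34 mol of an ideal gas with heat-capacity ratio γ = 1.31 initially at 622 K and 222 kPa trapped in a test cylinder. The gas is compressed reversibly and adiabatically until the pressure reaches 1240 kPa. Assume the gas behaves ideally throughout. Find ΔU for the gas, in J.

V₁ = nRT₁/P₁ = 2.34×8.314×622/222 = 54.5 L.
Adiabatic: T₂/T₁ = (P₂/P₁)^((γ−1)/γ) ⇒ T₂ = 622×(5.59)^0.237 = 934 K; V₂ = 14.7 L.
For an ideal gas ΔU = nCvΔT with Cv = R/(γ−1) = 26.8 J/(mol·K).
ΔU = 2.34×26.8×(934−622) = 19600 J.

19600 J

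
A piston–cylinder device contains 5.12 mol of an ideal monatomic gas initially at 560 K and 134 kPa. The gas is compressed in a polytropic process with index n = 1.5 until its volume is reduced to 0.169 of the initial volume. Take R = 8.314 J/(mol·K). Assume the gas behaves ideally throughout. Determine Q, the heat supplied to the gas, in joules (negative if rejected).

-17100 J

V₁ = nRT₁/P₁ = 5.12×8.314×560/134 = 178 L.
Polytropic n=1.5: T₂ = T₁(V₁/V₂)^(n−1) = 560×(5.92)^0.50 = 1360 K; P₂ = P₁(V₁/V₂)^n = 1930 kPa.
W = (P₁V₁−P₂V₂)/(n−1) = (134×178−1930×30.1)/0.50 = -68300 J.
ΔU = nCvΔT = 5.12×12.5×(1360−560) = 51200 J.
Q = ΔU + W = -17100 J.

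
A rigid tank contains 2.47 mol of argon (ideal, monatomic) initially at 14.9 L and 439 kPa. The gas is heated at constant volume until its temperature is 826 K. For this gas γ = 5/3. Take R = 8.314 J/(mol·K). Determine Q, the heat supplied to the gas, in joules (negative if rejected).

T₁ = P₁V₁/(nR) = 439×14.9/(2.47×8.314) = 319 K.
Isochoric: V stays 14.9 L; P/T = const ⇒ T₂ = 826 K, P₂ = 1140 kPa.
W = 0 (no volume change).
ΔU = nCvΔT = 2.47×12.5×(826−319) = 15600 J.
Q = ΔU = 15600 J.

15600 J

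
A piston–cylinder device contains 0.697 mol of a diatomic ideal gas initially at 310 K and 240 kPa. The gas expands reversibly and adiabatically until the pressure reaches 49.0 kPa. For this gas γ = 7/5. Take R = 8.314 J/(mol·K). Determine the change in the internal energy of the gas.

V₁ = nRT₁/P₁ = 0.697×8.314×310/240 = 7.49 L.
Adiabatic: T₂/T₁ = (P₂/P₁)^((γ−1)/γ) ⇒ T₂ = 310×(0.204)^0.286 = 197 K; V₂ = 23.3 L.
For an ideal gas ΔU = nCvΔT with Cv = (5/2)R = 20.8 J/(mol·K).
ΔU = 0.697×20.8×(197−310) = -1640 J.

-1640 J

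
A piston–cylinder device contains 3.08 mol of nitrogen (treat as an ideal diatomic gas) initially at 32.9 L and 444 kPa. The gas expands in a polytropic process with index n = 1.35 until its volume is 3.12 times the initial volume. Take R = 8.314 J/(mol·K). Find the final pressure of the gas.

95.6 kPa

T₁ = P₁V₁/(nR) = 444×32.9/(3.08×8.314) = 570 K.
Polytropic n=1.35: T₂ = T₁(V₁/V₂)^(n−1) = 570×(0.321)^0.35 = 383 K; P₂ = P₁(V₁/V₂)^n = 95.6 kPa.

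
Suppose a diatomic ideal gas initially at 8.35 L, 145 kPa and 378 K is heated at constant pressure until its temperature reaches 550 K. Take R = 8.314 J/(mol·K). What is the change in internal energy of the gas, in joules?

n = P₁V₁/(RT₁) = 145×8.35/(8.314×378) = 0.385 mol.
Isobaric: P stays 145 kPa; V/T = const ⇒ T₂ = 550 K, V₂ = 12.1 L.
For an ideal gas ΔU = nCvΔT with Cv = (5/2)R = 20.8 J/(mol·K).
ΔU = 0.385×20.8×(550−378) = 1380 J.

1380 J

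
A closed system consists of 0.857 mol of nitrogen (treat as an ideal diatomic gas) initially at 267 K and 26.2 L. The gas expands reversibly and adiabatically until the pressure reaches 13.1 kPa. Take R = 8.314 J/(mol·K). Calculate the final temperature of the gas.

164 K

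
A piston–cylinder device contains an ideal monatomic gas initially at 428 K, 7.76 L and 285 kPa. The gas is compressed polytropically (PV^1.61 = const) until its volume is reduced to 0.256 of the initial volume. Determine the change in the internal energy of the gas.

n = P₁V₁/(RT₁) = 285×7.76/(8.314×428) = 0.622 mol.
Polytropic n=1.61: T₂ = T₁(V₁/V₂)^(n−1) = 428×(3.91)^0.61 = 983 K; P₂ = P₁(V₁/V₂)^n = 2560 kPa.
For an ideal gas ΔU = nCvΔT with Cv = (3/2)R = 12.5 J/(mol·K).
ΔU = 0.622×12.5×(983−428) = 4300 J.

4300 J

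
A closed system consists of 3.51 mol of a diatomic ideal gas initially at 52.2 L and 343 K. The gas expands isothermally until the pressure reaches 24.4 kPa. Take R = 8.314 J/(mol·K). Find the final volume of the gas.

P₁ = nRT₁/V₁ = 3.51×8.314×343/52.2 = 192 kPa.
Isothermal: T stays 343 K; PV = const ⇒ V₂ = 410 L, P₂ = 24.4 kPa.

410 L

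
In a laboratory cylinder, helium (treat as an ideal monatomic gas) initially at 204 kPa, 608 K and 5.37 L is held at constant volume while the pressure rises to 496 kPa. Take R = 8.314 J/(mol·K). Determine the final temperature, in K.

1480 K

Isochoric: V stays 5.37 L; P/T = const ⇒ T₂ = 1480 K, P₂ = 496 kPa.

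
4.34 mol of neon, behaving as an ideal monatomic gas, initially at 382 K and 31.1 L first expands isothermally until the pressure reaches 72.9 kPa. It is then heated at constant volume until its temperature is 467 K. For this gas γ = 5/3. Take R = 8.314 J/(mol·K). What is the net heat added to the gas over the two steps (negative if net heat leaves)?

29500 J

P₁ = nRT₁/V₁ = 4.34×8.314×382/31.1 = 443 kPa.
Step 1 — Isothermal: T stays 382 K; PV = const ⇒ V₂ = 189 L, P₂ = 72.9 kPa.
ΔU = 0 (ideal gas, T constant).
W = nRT ln(V₂/V₁) = 4.34×8.314×382×ln(6.08) = 24900 J.
Q = ΔU + W = 24900 J.
State after step 1: P = 72.9 kPa, V = 189 L, T = 382 K.
Step 2 — Isochoric: V stays 189 L; P/T = const ⇒ T₂ = 467 K, P₂ = 89.1 kPa.
W = 0 (no volume change).
ΔU = nCvΔT = 4.34×12.5×(467−382) = 4600 J.
Q = ΔU = 4600 J.
Net over both steps: W = 24900 J, Q = 29500 J, ΔU = 4600 J.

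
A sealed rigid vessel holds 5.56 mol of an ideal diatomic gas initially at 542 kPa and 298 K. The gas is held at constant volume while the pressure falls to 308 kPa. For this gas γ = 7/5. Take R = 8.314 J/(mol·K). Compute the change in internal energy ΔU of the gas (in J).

V₁ = nRT₁/P₁ = 5.56×8.314×298/542 = 25.4 L.
Isochoric: V stays 25.4 L; P/T = const ⇒ T₂ = 169 K, P₂ = 308 kPa.
For an ideal gas ΔU = nCvΔT with Cv = (5/2)R = 20.8 J/(mol·K).
ΔU = 5.56×20.8×(169−298) = -14900 J.

-14900 J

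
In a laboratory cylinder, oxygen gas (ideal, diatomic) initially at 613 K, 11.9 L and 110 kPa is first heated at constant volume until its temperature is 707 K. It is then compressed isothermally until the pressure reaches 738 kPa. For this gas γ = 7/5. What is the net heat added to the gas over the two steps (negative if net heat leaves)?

-2160 J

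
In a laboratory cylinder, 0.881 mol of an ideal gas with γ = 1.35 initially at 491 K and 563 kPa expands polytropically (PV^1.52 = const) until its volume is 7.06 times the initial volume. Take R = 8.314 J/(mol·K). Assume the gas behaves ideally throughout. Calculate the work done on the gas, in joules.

-4410 J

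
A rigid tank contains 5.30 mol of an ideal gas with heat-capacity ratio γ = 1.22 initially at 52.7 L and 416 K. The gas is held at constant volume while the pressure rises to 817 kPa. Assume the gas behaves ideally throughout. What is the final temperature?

P₁ = nRT₁/V₁ = 5.30×8.314×416/52.7 = 348 kPa.
Isochoric: V stays 52.7 L; P/T = const ⇒ T₂ = 977 K, P₂ = 817 kPa.

977 K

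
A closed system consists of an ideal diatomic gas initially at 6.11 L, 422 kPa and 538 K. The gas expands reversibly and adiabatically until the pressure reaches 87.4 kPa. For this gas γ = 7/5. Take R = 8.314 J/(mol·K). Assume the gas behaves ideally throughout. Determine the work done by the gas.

n = P₁V₁/(RT₁) = 422×6.11/(8.314×538) = 0.576 mol.
Adiabatic: T₂/T₁ = (P₂/P₁)^((γ−1)/γ) ⇒ T₂ = 538×(0.207)^0.286 = 343 K; V₂ = 18.8 L.
ΔU = nCvΔT = 0.576×20.8×(343−538) = -2340 J.
Q = 0 for an adiabatic process, so W = −ΔU = 2340 J.

2340 J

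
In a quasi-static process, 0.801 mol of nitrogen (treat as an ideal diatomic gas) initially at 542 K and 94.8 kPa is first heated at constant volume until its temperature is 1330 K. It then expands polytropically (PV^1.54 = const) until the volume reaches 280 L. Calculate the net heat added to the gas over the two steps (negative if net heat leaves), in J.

V₁ = nRT₁/P₁ = 0.801×8.314×542/94.8 = 38.1 L.
Step 1 — Isochoric: V stays 38.1 L; P/T = const ⇒ T₂ = 1330 K, P₂ = 233 kPa.
W = 0 (no volume change).
ΔU = nCvΔT = 0.801×20.8×(1330−542) = 13100 J.
Q = ΔU = 13100 J.
State after step 1: P = 233 kPa, V = 38.1 L, T = 1330 K.
Step 2 — Polytropic n=1.54: T₂ = T₁(V₁/V₂)^(n−1) = 1330×(0.136)^0.54 = 453 K; P₂ = P₁(V₁/V₂)^n = 10.8 kPa.
W = (P₁V₁−P₂V₂)/(n−1) = (233×38.1−10.8×280)/0.54 = 10800 J.
ΔU = nCvΔT = 0.801×20.8×(453−1330) = -14600 J.
Q = ΔU + W = -3790 J.
Net over both steps: W = 10800 J, Q = 9330 J, ΔU = -1480 J.

9330 J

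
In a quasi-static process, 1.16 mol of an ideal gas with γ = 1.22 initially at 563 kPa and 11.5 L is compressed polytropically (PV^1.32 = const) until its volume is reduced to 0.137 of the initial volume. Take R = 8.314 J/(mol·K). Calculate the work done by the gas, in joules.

T₁ = P₁V₁/(nR) = 563×11.5/(1.16×8.314) = 671 K.
Polytropic n=1.32: T₂ = T₁(V₁/V₂)^(n−1) = 671×(7.30)^0.32 = 1270 K; P₂ = P₁(V₁/V₂)^n = 7760 kPa.
W = (P₁V₁−P₂V₂)/(n−1) = (563×11.5−7760×1.58)/0.32 = -18000 J.

-18000 J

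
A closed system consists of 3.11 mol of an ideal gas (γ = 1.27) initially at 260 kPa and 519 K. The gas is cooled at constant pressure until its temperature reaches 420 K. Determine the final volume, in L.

41.8 L

V₁ = nRT₁/P₁ = 3.11×8.314×519/260 = 51.6 L.
Isobaric: P stays 260 kPa; V/T = const ⇒ T₂ = 420 K, V₂ = 41.8 L.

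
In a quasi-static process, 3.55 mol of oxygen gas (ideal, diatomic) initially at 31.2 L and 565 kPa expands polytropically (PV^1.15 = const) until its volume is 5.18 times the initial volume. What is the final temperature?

467 K

T₁ = P₁V₁/(nR) = 565×31.2/(3.55×8.314) = 597 K.
Polytropic n=1.15: T₂ = T₁(V₁/V₂)^(n−1) = 597×(0.193)^0.15 = 467 K; P₂ = P₁(V₁/V₂)^n = 85.2 kPa.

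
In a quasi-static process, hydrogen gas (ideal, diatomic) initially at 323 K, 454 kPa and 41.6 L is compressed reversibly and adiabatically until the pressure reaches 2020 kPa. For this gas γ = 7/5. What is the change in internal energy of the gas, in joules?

n = P₁V₁/(RT₁) = 454×41.6/(8.314×323) = 7.03 mol.
Adiabatic: T₂/T₁ = (P₂/P₁)^((γ−1)/γ) ⇒ T₂ = 323×(4.45)^0.286 = 495 K; V₂ = 14.3 L.
For an ideal gas ΔU = nCvΔT with Cv = (5/2)R = 20.8 J/(mol·K).
ΔU = 7.03×20.8×(495−323) = 25100 J.

25100 J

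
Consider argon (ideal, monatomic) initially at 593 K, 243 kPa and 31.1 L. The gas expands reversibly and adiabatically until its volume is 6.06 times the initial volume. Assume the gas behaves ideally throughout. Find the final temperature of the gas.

Adiabatic: TV^(γ−1) = const ⇒ T₂ = 593×(0.165)^0.667 = 178 K; PV^γ = const ⇒ P₂ = 12.1 kPa.

178 K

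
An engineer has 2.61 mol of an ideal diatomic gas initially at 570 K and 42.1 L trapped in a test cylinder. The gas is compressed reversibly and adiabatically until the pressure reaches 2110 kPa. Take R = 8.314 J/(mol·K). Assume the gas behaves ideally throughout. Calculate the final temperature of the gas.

1000 K

P₁ = nRT₁/V₁ = 2.61×8.314×570/42.1 = 294 kPa.
Adiabatic: T₂/T₁ = (P₂/P₁)^((γ−1)/γ) ⇒ T₂ = 570×(7.18)^0.286 = 1000 K; V₂ = 10.3 L.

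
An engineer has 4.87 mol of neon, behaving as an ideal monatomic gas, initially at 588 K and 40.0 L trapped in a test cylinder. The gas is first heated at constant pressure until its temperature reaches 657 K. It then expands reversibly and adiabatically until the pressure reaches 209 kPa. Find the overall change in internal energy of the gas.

-9460 J

P₁ = nRT₁/V₁ = 4.87×8.314×588/40.0 = 595 kPa.
Step 1 — Isobaric: P stays 595 kPa; V/T = const ⇒ T₂ = 657 K, V₂ = 44.7 L.
W = PΔV = 595×(44.7−40.0) kPa·L = 2790 J.
ΔU = nCvΔT = 4.87×12.5×(657−588) = 4190 J.
Q = ΔU + W = nCpΔT = 6980 J.
State after step 1: P = 595 kPa, V = 44.7 L, T = 657 K.
Step 2 — Adiabatic: T₂/T₁ = (P₂/P₁)^((γ−1)/γ) ⇒ T₂ = 657×(0.351)^0.400 = 432 K; V₂ = 83.7 L.
ΔU = nCvΔT = 4.87×12.5×(432−657) = -13600 J.
Q = 0 for an adiabatic process, so W = −ΔU = 13600 J.
Net over both steps: W = 16400 J, Q = 6980 J, ΔU = -9460 J.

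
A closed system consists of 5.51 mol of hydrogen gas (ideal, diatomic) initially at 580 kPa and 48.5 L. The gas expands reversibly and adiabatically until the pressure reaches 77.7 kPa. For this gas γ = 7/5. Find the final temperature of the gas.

T₁ = P₁V₁/(nR) = 580×48.5/(5.51×8.314) = 614 K.
Adiabatic: T₂/T₁ = (P₂/P₁)^((γ−1)/γ) ⇒ T₂ = 614×(0.134)^0.286 = 346 K; V₂ = 204 L.

346 K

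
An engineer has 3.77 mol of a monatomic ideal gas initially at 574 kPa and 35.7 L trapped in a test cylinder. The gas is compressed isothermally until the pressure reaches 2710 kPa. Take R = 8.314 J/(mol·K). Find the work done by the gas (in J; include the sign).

-31800 J

T₁ = P₁V₁/(nR) = 574×35.7/(3.77×8.314) = 654 K.
Isothermal: T stays 654 K; PV = const ⇒ V₂ = 7.56 L, P₂ = 2710 kPa.
W = nRT ln(V₂/V₁) = 3.77×8.314×654×ln(0.212) = -31800 J.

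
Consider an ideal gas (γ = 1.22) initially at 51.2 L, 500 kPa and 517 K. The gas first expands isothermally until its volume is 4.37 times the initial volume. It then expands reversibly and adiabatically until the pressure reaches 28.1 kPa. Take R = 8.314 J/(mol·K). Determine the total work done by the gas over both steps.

63800 J

n = P₁V₁/(RT₁) = 500×51.2/(8.314×517) = 5.96 mol.
Step 1 — Isothermal: T stays 517 K; PV = const ⇒ V₂ = 224 L, P₂ = 114 kPa.
ΔU = 0 (ideal gas, T constant).
W = nRT ln(V₂/V₁) = 5.96×8.314×517×ln(4.37) = 37800 J.
Q = ΔU + W = 37800 J.
State after step 1: P = 114 kPa, V = 224 L, T = 517 K.
Step 2 — Adiabatic: T₂/T₁ = (P₂/P₁)^((γ−1)/γ) ⇒ T₂ = 517×(0.246)^0.180 = 401 K; V₂ = 707 L.
ΔU = nCvΔT = 5.96×37.8×(401−517) = -26000 J.
Q = 0 for an adiabatic process, so W = −ΔU = 26000 J.
Net over both steps: W = 63800 J, Q = 37800 J, ΔU = -26000 J.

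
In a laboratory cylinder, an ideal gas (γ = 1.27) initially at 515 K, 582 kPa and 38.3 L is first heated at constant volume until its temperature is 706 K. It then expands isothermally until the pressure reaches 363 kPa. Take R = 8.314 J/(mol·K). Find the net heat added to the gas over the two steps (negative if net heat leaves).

n = P₁V₁/(RT₁) = 582×38.3/(8.314×515) = 5.21 mol.
Step 1 — Isochoric: V stays 38.3 L; P/T = const ⇒ T₂ = 706 K, P₂ = 798 kPa.
W = 0 (no volume change).
ΔU = nCvΔT = 5.21×30.8×(706−515) = 30600 J.
Q = ΔU = 30600 J.
State after step 1: P = 798 kPa, V = 38.3 L, T = 706 K.
Step 2 — Isothermal: T stays 706 K; PV = const ⇒ V₂ = 84.2 L, P₂ = 363 kPa.
ΔU = 0 (ideal gas, T constant).
W = nRT ln(V₂/V₁) = 5.21×8.314×706×ln(2.20) = 24100 J.
Q = ΔU + W = 24100 J.
Net over both steps: W = 24100 J, Q = 54700 J, ΔU = 30600 J.

54700 J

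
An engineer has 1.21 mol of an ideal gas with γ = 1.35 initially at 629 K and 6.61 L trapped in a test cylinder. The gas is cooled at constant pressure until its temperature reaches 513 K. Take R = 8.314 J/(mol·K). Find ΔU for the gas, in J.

P₁ = nRT₁/V₁ = 1.21×8.314×629/6.61 = 957 kPa.
Isobaric: P stays 957 kPa; V/T = const ⇒ T₂ = 513 K, V₂ = 5.39 L.
For an ideal gas ΔU = nCvΔT with Cv = R/(γ−1) = 23.8 J/(mol·K).
ΔU = 1.21×23.8×(513−629) = -3330 J.

-3330 J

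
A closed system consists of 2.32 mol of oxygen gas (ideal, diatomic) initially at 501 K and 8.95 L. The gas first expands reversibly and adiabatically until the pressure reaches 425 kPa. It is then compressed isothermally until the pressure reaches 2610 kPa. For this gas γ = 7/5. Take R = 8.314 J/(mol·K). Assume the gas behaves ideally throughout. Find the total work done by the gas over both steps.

-7790 J

P₁ = nRT₁/V₁ = 2.32×8.314×501/8.95 = 1080 kPa.
Step 1 — Adiabatic: T₂/T₁ = (P₂/P₁)^((γ−1)/γ) ⇒ T₂ = 501×(0.394)^0.286 = 384 K; V₂ = 17.4 L.
ΔU = nCvΔT = 2.32×20.8×(384−501) = -5650 J.
Q = 0 for an adiabatic process, so W = −ΔU = 5650 J.
State after step 1: P = 425 kPa, V = 17.4 L, T = 384 K.
Step 2 — Isothermal: T stays 384 K; PV = const ⇒ V₂ = 2.84 L, P₂ = 2610 kPa.
ΔU = 0 (ideal gas, T constant).
W = nRT ln(V₂/V₁) = 2.32×8.314×384×ln(0.163) = -13400 J.
Q = ΔU + W = -13400 J.
Net over both steps: W = -7790 J, Q = -13400 J, ΔU = -5650 J.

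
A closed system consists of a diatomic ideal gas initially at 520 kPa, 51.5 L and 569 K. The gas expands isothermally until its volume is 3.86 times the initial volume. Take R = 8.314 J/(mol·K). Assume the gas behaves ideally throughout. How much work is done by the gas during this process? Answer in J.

36200 J

n = P₁V₁/(RT₁) = 520×51.5/(8.314×569) = 5.66 mol.
Isothermal: T stays 569 K; PV = const ⇒ V₂ = 199 L, P₂ = 135 kPa.
W = nRT ln(V₂/V₁) = 5.66×8.314×569×ln(3.86) = 36200 J.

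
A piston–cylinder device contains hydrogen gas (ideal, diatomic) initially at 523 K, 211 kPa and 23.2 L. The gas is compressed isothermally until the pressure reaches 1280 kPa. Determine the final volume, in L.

3.82 L

Isothermal: T stays 523 K; PV = const ⇒ V₂ = 3.82 L, P₂ = 1280 kPa.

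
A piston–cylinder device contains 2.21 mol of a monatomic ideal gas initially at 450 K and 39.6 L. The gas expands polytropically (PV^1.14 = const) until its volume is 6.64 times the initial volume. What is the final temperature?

P₁ = nRT₁/V₁ = 2.21×8.314×450/39.6 = 209 kPa.
Polytropic n=1.14: T₂ = T₁(V₁/V₂)^(n−1) = 450×(0.151)^0.14 = 345 K; P₂ = P₁(V₁/V₂)^n = 24.1 kPa.

345 K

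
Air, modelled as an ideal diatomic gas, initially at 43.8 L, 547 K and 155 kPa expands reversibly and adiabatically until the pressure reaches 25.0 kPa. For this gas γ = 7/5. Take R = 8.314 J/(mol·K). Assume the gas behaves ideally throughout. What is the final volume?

161 L

Adiabatic: T₂/T₁ = (P₂/P₁)^((γ−1)/γ) ⇒ T₂ = 547×(0.161)^0.286 = 325 K; V₂ = 161 L.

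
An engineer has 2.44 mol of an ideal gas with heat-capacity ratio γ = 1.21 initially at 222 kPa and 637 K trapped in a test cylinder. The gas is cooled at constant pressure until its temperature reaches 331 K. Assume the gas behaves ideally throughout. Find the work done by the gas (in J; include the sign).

V₁ = nRT₁/P₁ = 2.44×8.314×637/222 = 58.2 L.
Isobaric: P stays 222 kPa; V/T = const ⇒ T₂ = 331 K, V₂ = 30.2 L.
W = PΔV = 222×(30.2−58.2) kPa·L = -6210 J.

-6210 J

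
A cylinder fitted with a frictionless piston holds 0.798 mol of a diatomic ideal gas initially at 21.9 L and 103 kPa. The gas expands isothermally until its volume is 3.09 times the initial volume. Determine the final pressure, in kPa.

33.3 kPa

T₁ = P₁V₁/(nR) = 103×21.9/(0.798×8.314) = 340 K.
Isothermal: T stays 340 K; PV = const ⇒ V₂ = 67.7 L, P₂ = 33.3 kPa.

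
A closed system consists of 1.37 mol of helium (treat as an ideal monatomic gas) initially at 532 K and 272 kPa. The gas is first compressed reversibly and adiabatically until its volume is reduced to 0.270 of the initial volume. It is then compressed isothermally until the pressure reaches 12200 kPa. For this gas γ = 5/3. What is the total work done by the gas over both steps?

V₁ = nRT₁/P₁ = 1.37×8.314×532/272 = 22.3 L.
Step 1 — Adiabatic: TV^(γ−1) = const ⇒ T₂ = 532×(3.70)^0.667 = 1270 K; PV^γ = const ⇒ P₂ = 2410 kPa.
ΔU = nCvΔT = 1.37×12.5×(1270−532) = 12700 J.
Q = 0 for an adiabatic process, so W = −ΔU = -12700 J.
State after step 1: P = 2410 kPa, V = 6.02 L, T = 1270 K.
Step 2 — Isothermal: T stays 1270 K; PV = const ⇒ V₂ = 1.19 L, P₂ = 12200 kPa.
ΔU = 0 (ideal gas, T constant).
W = nRT ln(V₂/V₁) = 1.37×8.314×1270×ln(0.198) = -23500 J.
Q = ΔU + W = -23500 J.
Net over both steps: W = -36200 J, Q = -23500 J, ΔU = 12700 J.

-36200 J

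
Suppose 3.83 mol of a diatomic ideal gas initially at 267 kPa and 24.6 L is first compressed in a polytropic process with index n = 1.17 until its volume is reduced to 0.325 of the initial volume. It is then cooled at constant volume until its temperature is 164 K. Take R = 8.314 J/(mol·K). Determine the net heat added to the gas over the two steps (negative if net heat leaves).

T₁ = P₁V₁/(nR) = 267×24.6/(3.83×8.314) = 206 K.
Step 1 — Polytropic n=1.17: T₂ = T₁(V₁/V₂)^(n−1) = 206×(3.08)^0.17 = 250 K; P₂ = P₁(V₁/V₂)^n = 995 kPa.
W = (P₁V₁−P₂V₂)/(n−1) = (267×24.6−995×8.00)/0.17 = -8130 J.
ΔU = nCvΔT = 3.83×20.8×(250−206) = 3460 J.
Q = ΔU + W = -4680 J.
State after step 1: P = 995 kPa, V = 8.00 L, T = 250 K.
Step 2 — Isochoric: V stays 8.00 L; P/T = const ⇒ T₂ = 164 K, P₂ = 653 kPa.
W = 0 (no volume change).
ΔU = nCvΔT = 3.83×20.8×(164−250) = -6820 J.
Q = ΔU = -6820 J.
Net over both steps: W = -8130 J, Q = -11500 J, ΔU = -3370 J.

-11500 J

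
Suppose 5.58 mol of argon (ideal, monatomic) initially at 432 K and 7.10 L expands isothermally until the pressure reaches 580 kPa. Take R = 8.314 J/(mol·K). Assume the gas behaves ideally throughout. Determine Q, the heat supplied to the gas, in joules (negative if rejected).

P₁ = nRT₁/V₁ = 5.58×8.314×432/7.10 = 2820 kPa.
Isothermal: T stays 432 K; PV = const ⇒ V₂ = 34.6 L, P₂ = 580 kPa.
ΔU = 0 (ideal gas, T constant).
W = nRT ln(V₂/V₁) = 5.58×8.314×432×ln(4.87) = 31700 J.
Q = ΔU + W = 31700 J.

31700 J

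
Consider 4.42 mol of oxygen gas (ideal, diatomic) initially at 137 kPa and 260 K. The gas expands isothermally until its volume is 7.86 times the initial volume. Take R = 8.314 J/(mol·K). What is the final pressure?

17.4 kPa

V₁ = nRT₁/P₁ = 4.42×8.314×260/137 = 69.7 L.
Isothermal: T stays 260 K; PV = const ⇒ V₂ = 548 L, P₂ = 17.4 kPa.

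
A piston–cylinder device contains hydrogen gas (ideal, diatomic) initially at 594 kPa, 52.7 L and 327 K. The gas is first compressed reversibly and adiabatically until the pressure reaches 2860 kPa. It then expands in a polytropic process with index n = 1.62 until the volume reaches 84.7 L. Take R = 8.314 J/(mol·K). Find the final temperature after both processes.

n = P₁V₁/(RT₁) = 594×52.7/(8.314×327) = 11.5 mol.
Step 1 — Adiabatic: T₂/T₁ = (P₂/P₁)^((γ−1)/γ) ⇒ T₂ = 327×(4.81)^0.286 = 512 K; V₂ = 17.1 L.
ΔU = nCvΔT = 11.5×20.8×(512−327) = 44400 J.
Q = 0 for an adiabatic process, so W = −ΔU = -44400 J.
State after step 1: P = 2860 kPa, V = 17.1 L, T = 512 K.
Step 2 — Polytropic n=1.62: T₂ = T₁(V₁/V₂)^(n−1) = 512×(0.202)^0.62 = 190 K; P₂ = P₁(V₁/V₂)^n = 215 kPa.
W = (P₁V₁−P₂V₂)/(n−1) = (2860×17.1−215×84.7)/0.62 = 49700 J.
ΔU = nCvΔT = 11.5×20.8×(190−512) = -77100 J.
Q = ΔU + W = -27300 J.
Net over both steps: W = 5360 J, Q = -27300 J, ΔU = -32700 J.

190 K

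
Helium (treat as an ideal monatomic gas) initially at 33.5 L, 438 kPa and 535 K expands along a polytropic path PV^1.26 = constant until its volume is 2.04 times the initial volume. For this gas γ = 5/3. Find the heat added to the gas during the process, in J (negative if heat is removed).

n = P₁V₁/(RT₁) = 438×33.5/(8.314×535) = 3.30 mol.
Polytropic n=1.26: T₂ = T₁(V₁/V₂)^(n−1) = 535×(0.490)^0.26 = 444 K; P₂ = P₁(V₁/V₂)^n = 178 kPa.
W = (P₁V₁−P₂V₂)/(n−1) = (438×33.5−178×68.3)/0.26 = 9550 J.
ΔU = nCvΔT = 3.30×12.5×(444−535) = -3720 J.
Q = ΔU + W = 5820 J.

5820 J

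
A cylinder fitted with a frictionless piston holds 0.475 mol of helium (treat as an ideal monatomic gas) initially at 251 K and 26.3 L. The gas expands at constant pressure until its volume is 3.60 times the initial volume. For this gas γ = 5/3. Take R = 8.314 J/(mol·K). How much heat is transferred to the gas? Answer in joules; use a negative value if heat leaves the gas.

P₁ = nRT₁/V₁ = 0.475×8.314×251/26.3 = 37.7 kPa.
Isobaric: P stays 37.7 kPa; V/T = const ⇒ T₂ = 904 K, V₂ = 94.7 L.
W = PΔV = 37.7×(94.7−26.3) kPa·L = 2580 J.
ΔU = nCvΔT = 0.475×12.5×(904−251) = 3870 J.
Q = ΔU + W = nCpΔT = 6440 J.

6440 J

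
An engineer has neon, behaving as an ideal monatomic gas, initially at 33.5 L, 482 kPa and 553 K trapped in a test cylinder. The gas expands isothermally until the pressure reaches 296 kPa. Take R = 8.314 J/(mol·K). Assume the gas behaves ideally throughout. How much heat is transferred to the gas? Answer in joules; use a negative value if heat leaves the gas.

7870 J

n = P₁V₁/(RT₁) = 482×33.5/(8.314×553) = 3.51 mol.
Isothermal: T stays 553 K; PV = const ⇒ V₂ = 54.6 L, P₂ = 296 kPa.
ΔU = 0 (ideal gas, T constant).
W = nRT ln(V₂/V₁) = 3.51×8.314×553×ln(1.63) = 7870 J.
Q = ΔU + W = 7870 J.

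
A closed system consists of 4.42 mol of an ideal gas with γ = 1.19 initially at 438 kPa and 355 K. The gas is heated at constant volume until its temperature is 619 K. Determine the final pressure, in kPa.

V₁ = nRT₁/P₁ = 4.42×8.314×355/438 = 29.8 L.
Isochoric: V stays 29.8 L; P/T = const ⇒ T₂ = 619 K, P₂ = 764 kPa.

764 kPa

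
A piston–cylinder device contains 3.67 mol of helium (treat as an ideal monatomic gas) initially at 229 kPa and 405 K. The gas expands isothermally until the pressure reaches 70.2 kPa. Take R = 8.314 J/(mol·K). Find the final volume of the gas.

176 L

V₁ = nRT₁/P₁ = 3.67×8.314×405/229 = 54.0 L.
Isothermal: T stays 405 K; PV = const ⇒ V₂ = 176 L, P₂ = 70.2 kPa.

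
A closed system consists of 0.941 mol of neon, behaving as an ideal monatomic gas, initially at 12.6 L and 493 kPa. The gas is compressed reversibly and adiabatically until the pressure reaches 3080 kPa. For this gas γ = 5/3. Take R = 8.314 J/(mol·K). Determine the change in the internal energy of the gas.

10100 J

T₁ = P₁V₁/(nR) = 493×12.6/(0.941×8.314) = 794 K.
Adiabatic: T₂/T₁ = (P₂/P₁)^((γ−1)/γ) ⇒ T₂ = 794×(6.25)^0.400 = 1650 K; V₂ = 4.20 L.
For an ideal gas ΔU = nCvΔT with Cv = (3/2)R = 12.5 J/(mol·K).
ΔU = 0.941×12.5×(1650−794) = 10100 J.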